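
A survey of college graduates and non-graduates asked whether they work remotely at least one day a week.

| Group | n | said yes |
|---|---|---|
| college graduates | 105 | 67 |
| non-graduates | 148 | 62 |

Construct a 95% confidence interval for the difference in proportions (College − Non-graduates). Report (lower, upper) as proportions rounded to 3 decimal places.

(0.098, 0.341)

p̂₁ = 67/105 = 0.6381 and p̂₂ = 62/148 = 0.4189.
SE₁ = √(p̂₁(1−p̂₁)/n₁) = √(0.6381·0.3619/105) = 0.04690; SE₂ = √(0.4189·0.5811/148) = 0.04056.
Independent samples: SE of the difference = √(SE₁² + SE₂²) = √(0.00219961 + 0.0016451136) = 0.06201.
z* for 95% confidence is 1.960, so the margin of error is 1.960 × 0.06201 = 0.12154.
Point estimate p̂₁ − p̂₂ = 0.6381 − 0.4189 = 0.2192.
0.2192 ± 0.12154 → (0.098, 0.341).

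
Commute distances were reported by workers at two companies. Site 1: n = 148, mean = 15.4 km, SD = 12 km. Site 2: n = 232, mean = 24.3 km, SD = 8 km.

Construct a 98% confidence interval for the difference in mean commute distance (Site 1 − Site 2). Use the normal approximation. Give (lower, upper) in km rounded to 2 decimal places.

(-11.50, -6.30)

Per-group SEs: s₁/√n₁ = 12/√148 = 0.9864, s₂/√n₂ = 8/√232 = 0.5252.
Unpooled SE of the difference: √(0.97298496 + 0.27583504) = 1.1175.
Margin of error = z* · SE = 2.326 × 1.1175 = 2.5993.
x̄₁ − x̄₂ = 15.4 − 24.3 = -8.9000.
CI: -8.9000 ± 2.5993 = (-11.50, -6.30).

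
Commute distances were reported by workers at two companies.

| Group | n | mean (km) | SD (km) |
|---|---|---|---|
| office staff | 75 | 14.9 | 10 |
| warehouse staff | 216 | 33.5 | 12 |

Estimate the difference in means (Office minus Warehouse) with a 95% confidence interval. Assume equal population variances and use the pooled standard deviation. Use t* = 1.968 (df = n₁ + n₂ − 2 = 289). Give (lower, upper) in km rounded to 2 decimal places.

Pooled variance s_p² = [74·10² + 215·12²] / (75+216−2) = 132.7336, so s_p = 11.5210.
SE_diff = s_p·√(1/n₁ + 1/n₂) = 11.5210·√(1/75 + 1/216) = 1.5441.
t* = 1.968; margin = 1.968 × 1.5441 = 3.0388.
Difference = 14.9 − 33.5 = -18.6000.
-18.6000 ± 3.0388 → (-21.64, -15.56).

(-21.64, -15.56)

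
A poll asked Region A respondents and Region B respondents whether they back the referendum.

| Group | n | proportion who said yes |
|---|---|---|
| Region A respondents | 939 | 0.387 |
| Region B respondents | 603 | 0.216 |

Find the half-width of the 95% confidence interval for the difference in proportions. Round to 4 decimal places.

0.0453

Each SE is √(p̂(1−p̂)/n): √(0.3870·0.6130/939) = 0.01589 and √(0.2160·0.7840/603) = 0.01676.
SE(p̂₁ − p̂₂) = √(SE₁² + SE₂²) = √(0.0002524921 + 0.0002808976) = 0.02310, since the two samples are independent.
At 95% confidence z* = 1.960; margin = 1.960 × 0.02310 = 0.04528.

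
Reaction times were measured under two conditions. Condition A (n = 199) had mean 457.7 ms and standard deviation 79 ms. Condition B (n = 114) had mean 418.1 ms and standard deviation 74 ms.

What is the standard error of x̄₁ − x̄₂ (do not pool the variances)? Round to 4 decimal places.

8.9105

Per-group SEs: s₁/√n₁ = 79/√199 = 5.6002, s₂/√n₂ = 74/√114 = 6.9307.
Unpooled SE of the difference: √(31.36224004 + 48.03460249) = 8.9105.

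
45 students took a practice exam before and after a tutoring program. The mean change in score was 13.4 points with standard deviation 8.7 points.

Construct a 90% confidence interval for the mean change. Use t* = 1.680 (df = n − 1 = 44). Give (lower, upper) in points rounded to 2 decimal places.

(11.22, 15.58)

This is a matched-pairs design, so SE = s_d/√n = 8.7/√45 = 1.2969.
Margin = 1.680 × 1.2969 = 2.1788; the interval is 13.4 ± 2.1788 = (11.22, 15.58).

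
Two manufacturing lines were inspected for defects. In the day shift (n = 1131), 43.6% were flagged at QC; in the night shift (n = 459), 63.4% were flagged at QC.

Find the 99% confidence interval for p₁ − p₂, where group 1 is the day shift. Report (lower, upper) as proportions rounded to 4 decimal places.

(-0.2673, -0.1287)

Each SE is √(p̂(1−p̂)/n): √(0.4360·0.5640/1131) = 0.01475 and √(0.6340·0.3660/459) = 0.02248.
SE(p̂₁ − p̂₂) = √(SE₁² + SE₂²) = √(0.0002175625 + 0.0005053504) = 0.02689, since the two samples are independent.
At 99% confidence z* = 2.576; margin = 2.576 × 0.02689 = 0.06927.
The difference is 0.4360 − 0.6340 = -0.1980, so the interval is -0.1980 ± 0.06927 = (-0.2673, -0.1287).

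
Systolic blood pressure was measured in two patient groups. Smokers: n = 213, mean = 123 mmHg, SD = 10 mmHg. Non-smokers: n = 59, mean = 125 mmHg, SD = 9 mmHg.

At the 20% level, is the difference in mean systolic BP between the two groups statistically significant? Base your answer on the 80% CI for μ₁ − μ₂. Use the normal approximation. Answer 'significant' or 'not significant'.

significant

Standard errors of each mean: 10/√213 = 0.6852 and 9/√59 = 1.1717.
SE(x̄₁ − x̄₂) = √(0.6852² + 1.1717²) = 1.3573 for independent samples with unequal variances.
With z* = 1.282, the margin is 1.282 × 1.3573 = 1.7401.
x̄₁ − x̄₂ = 123 − 125 = -2.0000; the interval is -2.0000 ± 1.7401 = (-3.7401, -0.2599).
The interval (-3.7401, -0.2599) does not contain 0, so the difference is significant.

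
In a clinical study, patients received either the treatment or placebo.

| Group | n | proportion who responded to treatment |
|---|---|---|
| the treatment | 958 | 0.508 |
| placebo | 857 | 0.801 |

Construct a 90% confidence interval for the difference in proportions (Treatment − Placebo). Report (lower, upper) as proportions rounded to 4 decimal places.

(-0.3278, -0.2582)

The two standard errors are √(0.5080×0.4920/958) = 0.01615 and √(0.8010×0.1990/857) = 0.01364.
Because the samples are independent, SE_diff = √(0.01615² + 0.01364²) = 0.02114.
Using z* = 1.645 for 90%, ME = 1.645 × 0.02114 = 0.03478.
p̂₁ − p̂₂ = -0.2930; interval -0.2930 ± 0.03478 gives (-0.3278, -0.2582).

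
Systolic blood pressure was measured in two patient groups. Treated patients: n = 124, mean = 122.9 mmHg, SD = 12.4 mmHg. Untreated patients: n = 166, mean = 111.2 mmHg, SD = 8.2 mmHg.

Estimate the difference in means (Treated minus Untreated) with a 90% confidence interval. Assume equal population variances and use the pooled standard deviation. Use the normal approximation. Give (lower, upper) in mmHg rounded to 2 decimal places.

(9.71, 13.69)

s_p = √[((n₁−1)s₁² + (n₂−1)s₂²)/(n₁+n₂−2)] = √[(123·12.4² + 165·8.2²)/288] = 10.2074.
SE = 10.2074·√(1/124 + 1/166) = 1.2116.
With z* = 1.645, margin = 1.645 × 1.2116 = 1.9931.
x̄₁ − x̄₂ = 122.9 − 111.2 = 11.7000; interval 11.7000 ± 1.9931 = (9.71, 13.69).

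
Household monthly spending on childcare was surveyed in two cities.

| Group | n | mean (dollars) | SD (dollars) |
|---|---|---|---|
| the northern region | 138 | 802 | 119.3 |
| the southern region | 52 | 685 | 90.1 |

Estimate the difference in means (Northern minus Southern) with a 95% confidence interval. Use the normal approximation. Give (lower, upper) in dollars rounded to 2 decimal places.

Standard errors of each mean: 119.3/√138 = 10.1555 and 90.1/√52 = 12.4946.
SE(x̄₁ − x̄₂) = √(10.1555² + 12.4946²) = 16.1012 for independent samples with unequal variances.
With z* = 1.960, the margin is 1.960 × 16.1012 = 31.5584.
x̄₁ − x̄₂ = 802 − 685 = 117.0000; the interval is 117.0000 ± 31.5584 = (85.44, 148.56).

(85.44, 148.56)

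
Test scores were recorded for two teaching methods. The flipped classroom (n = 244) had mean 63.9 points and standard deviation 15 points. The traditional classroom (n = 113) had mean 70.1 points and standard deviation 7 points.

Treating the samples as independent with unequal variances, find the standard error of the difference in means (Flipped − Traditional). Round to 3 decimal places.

1.164

Per-group SEs: s₁/√n₁ = 15/√244 = 0.9603, s₂/√n₂ = 7/√113 = 0.6585.
Unpooled SE of the difference: √(0.92217609 + 0.43362225) = 1.1644.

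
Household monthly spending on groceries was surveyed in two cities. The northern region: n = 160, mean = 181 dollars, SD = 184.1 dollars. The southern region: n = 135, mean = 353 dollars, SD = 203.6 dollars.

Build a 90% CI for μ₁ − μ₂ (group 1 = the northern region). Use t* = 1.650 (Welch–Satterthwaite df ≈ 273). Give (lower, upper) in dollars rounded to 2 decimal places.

SE₁ = s₁/√n₁ = 184.1/√160 = 14.5544; SE₂ = 203.6/√135 = 17.5231.
Independent samples, unequal variances: SE_diff = √(SE₁² + SE₂²) = √(211.83055936 + 307.05903361) = 22.7791.
t* = 1.650, so margin of error = 1.650 × 22.7791 = 37.5855.
Difference in means = 181 − 353 = -172.0000.
-172.0000 ± 37.5855 → (-209.59, -134.41).

(-209.59, -134.41)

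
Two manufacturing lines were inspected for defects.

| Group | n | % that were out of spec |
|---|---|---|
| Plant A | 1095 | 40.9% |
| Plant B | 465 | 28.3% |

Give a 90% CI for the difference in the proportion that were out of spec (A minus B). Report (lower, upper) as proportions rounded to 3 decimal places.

The two standard errors are √(0.4090×0.5910/1095) = 0.01486 and √(0.2830×0.7170/465) = 0.02089.
Because the samples are independent, SE_diff = √(0.01486² + 0.02089²) = 0.02564.
Using z* = 1.645 for 90%, ME = 1.645 × 0.02564 = 0.04218.
p̂₁ − p̂₂ = 0.1260; interval 0.1260 ± 0.04218 gives (0.084, 0.168).

(0.084, 0.168)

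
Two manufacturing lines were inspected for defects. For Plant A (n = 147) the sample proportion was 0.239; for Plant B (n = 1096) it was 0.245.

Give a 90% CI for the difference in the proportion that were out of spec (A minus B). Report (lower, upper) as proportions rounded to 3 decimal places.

(-0.068, 0.056)

SE₁ = √(p̂₁(1−p̂₁)/n₁) = √(0.2390·0.7610/147) = 0.03517; SE₂ = √(0.2450·0.7550/1096) = 0.01299.
Independent samples: SE of the difference = √(SE₁² + SE₂²) = √(0.0012369289 + 0.0001687401) = 0.03749.
z* for 90% confidence is 1.645, so the margin of error is 1.645 × 0.03749 = 0.06167.
Point estimate p̂₁ − p̂₂ = 0.2390 − 0.2450 = -0.0060.
-0.0060 ± 0.06167 → (-0.068, 0.056).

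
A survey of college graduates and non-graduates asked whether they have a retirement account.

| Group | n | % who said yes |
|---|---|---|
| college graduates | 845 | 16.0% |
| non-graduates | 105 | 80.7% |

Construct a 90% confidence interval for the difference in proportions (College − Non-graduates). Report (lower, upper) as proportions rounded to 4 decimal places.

Each SE is √(p̂(1−p̂)/n): √(0.1600·0.8400/845) = 0.01261 and √(0.8070·0.1930/105) = 0.03851.
SE(p̂₁ − p̂₂) = √(SE₁² + SE₂²) = √(0.0001590121 + 0.0014830201) = 0.04052, since the two samples are independent.
At 90% confidence z* = 1.645; margin = 1.645 × 0.04052 = 0.06666.
The difference is 0.1600 − 0.8070 = -0.6470, so the interval is -0.6470 ± 0.06666 = (-0.7137, -0.5803).

(-0.7137, -0.5803)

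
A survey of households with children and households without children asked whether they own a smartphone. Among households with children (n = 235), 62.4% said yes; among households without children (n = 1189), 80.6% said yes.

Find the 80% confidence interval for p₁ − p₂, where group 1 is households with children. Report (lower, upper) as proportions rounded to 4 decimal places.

(-0.2251, -0.1389)

The two standard errors are √(0.6240×0.3760/235) = 0.03160 and √(0.8060×0.1940/1189) = 0.01147.
Because the samples are independent, SE_diff = √(0.03160² + 0.01147²) = 0.03362.
Using z* = 1.282 for 80%, ME = 1.282 × 0.03362 = 0.04310.
p̂₁ − p̂₂ = -0.1820; interval -0.1820 ± 0.04310 gives (-0.2251, -0.1389).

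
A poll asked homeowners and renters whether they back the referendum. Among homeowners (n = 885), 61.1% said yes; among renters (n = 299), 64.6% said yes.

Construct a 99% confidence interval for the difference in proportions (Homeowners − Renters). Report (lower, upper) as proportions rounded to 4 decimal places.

(-0.1178, 0.0478)

Each SE is √(p̂(1−p̂)/n): √(0.6110·0.3890/885) = 0.01639 and √(0.6460·0.3540/299) = 0.02766.
SE(p̂₁ − p̂₂) = √(SE₁² + SE₂²) = √(0.0002686321 + 0.0007650756) = 0.03215, since the two samples are independent.
At 99% confidence z* = 2.576; margin = 2.576 × 0.03215 = 0.08282.
The difference is 0.6110 − 0.6460 = -0.0350, so the interval is -0.0350 ± 0.08282 = (-0.1178, 0.0478).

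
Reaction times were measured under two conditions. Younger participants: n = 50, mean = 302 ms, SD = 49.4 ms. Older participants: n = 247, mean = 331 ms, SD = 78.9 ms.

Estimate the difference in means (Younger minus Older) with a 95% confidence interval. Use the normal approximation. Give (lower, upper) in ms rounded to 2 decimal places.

(-45.86, -12.14)

Standard errors of each mean: 49.4/√50 = 6.9862 and 78.9/√247 = 5.0203.
SE(x̄₁ − x̄₂) = √(6.9862² + 5.0203²) = 8.6029 for independent samples with unequal variances.
With z* = 1.960, the margin is 1.960 × 8.6029 = 16.8617.
x̄₁ − x̄₂ = 302 − 331 = -29.0000; the interval is -29.0000 ± 16.8617 = (-45.86, -12.14).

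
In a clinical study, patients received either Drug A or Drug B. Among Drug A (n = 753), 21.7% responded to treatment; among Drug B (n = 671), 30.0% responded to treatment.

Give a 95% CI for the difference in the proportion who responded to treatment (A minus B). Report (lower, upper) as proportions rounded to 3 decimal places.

The two standard errors are √(0.2170×0.7830/753) = 0.01502 and √(0.3000×0.7000/671) = 0.01769.
Because the samples are independent, SE_diff = √(0.01502² + 0.01769²) = 0.02321.
Using z* = 1.960 for 95%, ME = 1.960 × 0.02321 = 0.04549.
p̂₁ − p̂₂ = -0.0830; interval -0.0830 ± 0.04549 gives (-0.128, -0.038).

(-0.128, -0.038)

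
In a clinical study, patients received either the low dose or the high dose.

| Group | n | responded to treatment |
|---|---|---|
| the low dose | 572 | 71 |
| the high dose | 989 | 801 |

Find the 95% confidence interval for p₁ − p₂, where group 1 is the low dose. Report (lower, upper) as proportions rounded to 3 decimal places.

First, p̂₁ = 71/572 = 0.1241; p̂₂ = 801/989 = 0.8099.
The two standard errors are √(0.1241×0.8759/572) = 0.01379 and √(0.8099×0.1901/989) = 0.01248.
Because the samples are independent, SE_diff = √(0.01379² + 0.01248²) = 0.01860.
Using z* = 1.960 for 95%, ME = 1.960 × 0.01860 = 0.03646.
p̂₁ − p̂₂ = -0.6858; interval -0.6858 ± 0.03646 gives (-0.722, -0.649).

(-0.722, -0.649)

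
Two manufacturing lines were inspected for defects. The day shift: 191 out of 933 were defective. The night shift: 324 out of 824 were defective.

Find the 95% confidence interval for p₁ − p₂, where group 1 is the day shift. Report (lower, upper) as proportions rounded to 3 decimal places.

First, p̂₁ = 191/933 = 0.2047; p̂₂ = 324/824 = 0.3932.
The two standard errors are √(0.2047×0.7953/933) = 0.01321 and √(0.3932×0.6068/824) = 0.01702.
Because the samples are independent, SE_diff = √(0.01321² + 0.01702²) = 0.02154.
Using z* = 1.960 for 95%, ME = 1.960 × 0.02154 = 0.04222.
p̂₁ − p̂₂ = -0.1885; interval -0.1885 ± 0.04222 gives (-0.231, -0.146).

(-0.231, -0.146)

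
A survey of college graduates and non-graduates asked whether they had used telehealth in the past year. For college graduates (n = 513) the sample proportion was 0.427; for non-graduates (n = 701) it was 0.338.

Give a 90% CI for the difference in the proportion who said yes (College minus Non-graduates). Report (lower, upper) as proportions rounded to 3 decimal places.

Each SE is √(p̂(1−p̂)/n): √(0.4270·0.5730/513) = 0.02184 and √(0.3380·0.6620/701) = 0.01787.
SE(p̂₁ − p̂₂) = √(SE₁² + SE₂²) = √(0.0004769856 + 0.0003193369) = 0.02822, since the two samples are independent.
At 90% confidence z* = 1.645; margin = 1.645 × 0.02822 = 0.04642.
The difference is 0.4270 − 0.3380 = 0.0890, so the interval is 0.0890 ± 0.04642 = (0.043, 0.135).

(0.043, 0.135)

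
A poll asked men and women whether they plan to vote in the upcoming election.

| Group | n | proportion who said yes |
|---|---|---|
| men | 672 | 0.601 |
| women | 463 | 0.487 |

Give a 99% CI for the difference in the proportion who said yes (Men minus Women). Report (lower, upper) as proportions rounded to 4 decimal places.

SE₁ = √(p̂₁(1−p̂₁)/n₁) = √(0.6010·0.3990/672) = 0.01889; SE₂ = √(0.4870·0.5130/463) = 0.02323.
Independent samples: SE of the difference = √(SE₁² + SE₂²) = √(0.0003568321 + 0.0005396329) = 0.02994.
z* for 99% confidence is 2.576, so the margin of error is 2.576 × 0.02994 = 0.07713.
Point estimate p̂₁ − p̂₂ = 0.6010 − 0.4870 = 0.1140.
0.1140 ± 0.07713 → (0.0369, 0.1911).

(0.0369, 0.1911)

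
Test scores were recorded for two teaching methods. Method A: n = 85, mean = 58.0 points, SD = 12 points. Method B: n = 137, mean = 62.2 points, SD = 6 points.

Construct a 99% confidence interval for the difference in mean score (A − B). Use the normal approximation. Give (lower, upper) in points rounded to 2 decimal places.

SE₁ = s₁/√n₁ = 12/√85 = 1.3016; SE₂ = 6/√137 = 0.5126.
Independent samples, unequal variances: SE_diff = √(SE₁² + SE₂²) = √(1.69416256 + 0.26275876) = 1.3989.
z* = 2.576, so margin of error = 2.576 × 1.3989 = 3.6036.
Difference in means = 58.0 − 62.2 = -4.2000.
-4.2000 ± 3.6036 → (-7.80, -0.60).

(-7.80, -0.60)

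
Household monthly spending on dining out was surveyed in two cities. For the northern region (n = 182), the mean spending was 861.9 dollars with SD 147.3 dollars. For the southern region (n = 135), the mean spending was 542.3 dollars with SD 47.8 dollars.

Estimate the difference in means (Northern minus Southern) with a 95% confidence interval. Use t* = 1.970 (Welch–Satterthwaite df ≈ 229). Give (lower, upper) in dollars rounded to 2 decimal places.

(296.61, 342.59)

Standard errors of each mean: 147.3/√182 = 10.9186 and 47.8/√135 = 4.1140.
SE(x̄₁ − x̄₂) = √(10.9186² + 4.1140²) = 11.6679 for independent samples with unequal variances.
With t* = 1.970, the margin is 1.970 × 11.6679 = 22.9858.
x̄₁ − x̄₂ = 861.9 − 542.3 = 319.6000; the interval is 319.6000 ± 22.9858 = (296.61, 342.59).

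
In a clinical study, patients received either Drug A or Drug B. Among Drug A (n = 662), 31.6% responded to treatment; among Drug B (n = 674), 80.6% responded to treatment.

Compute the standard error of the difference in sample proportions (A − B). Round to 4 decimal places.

The two standard errors are √(0.3160×0.6840/662) = 0.01807 and √(0.8060×0.1940/674) = 0.01523.
Because the samples are independent, SE_diff = √(0.01807² + 0.01523²) = 0.02363.

0.0236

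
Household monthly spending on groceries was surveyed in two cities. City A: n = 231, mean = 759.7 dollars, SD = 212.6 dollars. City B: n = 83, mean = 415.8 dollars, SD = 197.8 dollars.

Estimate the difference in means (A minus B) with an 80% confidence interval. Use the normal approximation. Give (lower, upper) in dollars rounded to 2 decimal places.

(310.79, 377.01)

Standard errors of each mean: 212.6/√231 = 13.9881 and 197.8/√83 = 21.7114.
SE(x̄₁ − x̄₂) = √(13.9881² + 21.7114²) = 25.8273 for independent samples with unequal variances.
With z* = 1.282, the margin is 1.282 × 25.8273 = 33.1106.
x̄₁ − x̄₂ = 759.7 − 415.8 = 343.9000; the interval is 343.9000 ± 33.1106 = (310.79, 377.01).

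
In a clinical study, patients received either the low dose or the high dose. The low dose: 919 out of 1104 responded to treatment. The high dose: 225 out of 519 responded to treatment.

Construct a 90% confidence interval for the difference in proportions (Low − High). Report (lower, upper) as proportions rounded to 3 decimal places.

(0.359, 0.439)

p̂₁ = 919/1104 = 0.8324 and p̂₂ = 225/519 = 0.4335.
SE₁ = √(p̂₁(1−p̂₁)/n₁) = √(0.8324·0.1676/1104) = 0.01124; SE₂ = √(0.4335·0.5665/519) = 0.02175.
Independent samples: SE of the difference = √(SE₁² + SE₂²) = √(0.0001263376 + 0.0004730625) = 0.02448.
z* for 90% confidence is 1.645, so the margin of error is 1.645 × 0.02448 = 0.04027.
Point estimate p̂₁ − p̂₂ = 0.8324 − 0.4335 = 0.3989.
0.3989 ± 0.04027 → (0.359, 0.439).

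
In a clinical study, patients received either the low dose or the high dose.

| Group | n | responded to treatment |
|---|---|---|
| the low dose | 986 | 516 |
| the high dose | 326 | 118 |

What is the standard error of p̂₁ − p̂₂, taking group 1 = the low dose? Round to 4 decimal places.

First, p̂₁ = 516/986 = 0.5233; p̂₂ = 118/326 = 0.3620.
The two standard errors are √(0.5233×0.4767/986) = 0.01591 and √(0.3620×0.6380/326) = 0.02662.
Because the samples are independent, SE_diff = √(0.01591² + 0.02662²) = 0.03101.

0.0310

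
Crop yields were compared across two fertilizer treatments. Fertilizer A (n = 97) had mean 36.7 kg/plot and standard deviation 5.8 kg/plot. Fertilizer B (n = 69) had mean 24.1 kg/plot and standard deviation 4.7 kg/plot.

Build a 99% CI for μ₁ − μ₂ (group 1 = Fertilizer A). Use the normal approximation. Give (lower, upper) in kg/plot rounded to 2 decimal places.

Per-group SEs: s₁/√n₁ = 5.8/√97 = 0.5889, s₂/√n₂ = 4.7/√69 = 0.5658.
Unpooled SE of the difference: √(0.34680321 + 0.32012964) = 0.8167.
Margin of error = z* · SE = 2.576 × 0.8167 = 2.1038.
x̄₁ − x̄₂ = 36.7 − 24.1 = 12.6000.
CI: 12.6000 ± 2.1038 = (10.50, 14.70).

(10.50, 14.70)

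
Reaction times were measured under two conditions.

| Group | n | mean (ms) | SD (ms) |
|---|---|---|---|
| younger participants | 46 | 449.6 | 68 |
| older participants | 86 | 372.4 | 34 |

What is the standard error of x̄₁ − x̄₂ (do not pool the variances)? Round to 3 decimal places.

10.675

Per-group SEs: s₁/√n₁ = 68/√46 = 10.0261, s₂/√n₂ = 34/√86 = 3.6663.
Unpooled SE of the difference: √(100.52268121 + 13.44175569) = 10.6754.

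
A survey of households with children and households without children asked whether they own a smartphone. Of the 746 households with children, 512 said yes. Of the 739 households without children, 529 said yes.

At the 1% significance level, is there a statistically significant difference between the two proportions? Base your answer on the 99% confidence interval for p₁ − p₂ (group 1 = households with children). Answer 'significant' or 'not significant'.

not significant

p̂₁ = 512/746 = 0.6863 and p̂₂ = 529/739 = 0.7158.
SE₁ = √(p̂₁(1−p̂₁)/n₁) = √(0.6863·0.3137/746) = 0.01699; SE₂ = √(0.7158·0.2842/739) = 0.01659.
Independent samples: SE of the difference = √(SE₁² + SE₂²) = √(0.0002886601 + 0.0002752281) = 0.02375.
z* for 99% confidence is 2.576, so the margin of error is 2.576 × 0.02375 = 0.06118.
Point estimate p̂₁ − p̂₂ = 0.6863 − 0.7158 = -0.0295.
-0.0295 ± 0.06118 → (-0.09068, 0.03168).
The interval (-0.09068, 0.03168) contains 0, so the difference is not significant.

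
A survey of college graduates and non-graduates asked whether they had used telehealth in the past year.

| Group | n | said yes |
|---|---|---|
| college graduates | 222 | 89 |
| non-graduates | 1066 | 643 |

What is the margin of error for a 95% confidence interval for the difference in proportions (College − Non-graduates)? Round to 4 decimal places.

First, p̂₁ = 89/222 = 0.4009; p̂₂ = 643/1066 = 0.6032.
The two standard errors are √(0.4009×0.5991/222) = 0.03289 and √(0.6032×0.3968/1066) = 0.01498.
Because the samples are independent, SE_diff = √(0.03289² + 0.01498²) = 0.03614.
Using z* = 1.960 for 95%, ME = 1.960 × 0.03614 = 0.07083.

0.0708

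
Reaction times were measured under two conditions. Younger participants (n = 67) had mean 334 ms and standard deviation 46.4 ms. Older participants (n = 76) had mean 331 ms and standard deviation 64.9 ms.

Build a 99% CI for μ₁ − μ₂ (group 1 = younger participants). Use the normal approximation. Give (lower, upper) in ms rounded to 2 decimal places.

SE₁ = s₁/√n₁ = 46.4/√67 = 5.6687; SE₂ = 64.9/√76 = 7.4445.
Independent samples, unequal variances: SE_diff = √(SE₁² + SE₂²) = √(32.13415969 + 55.42058025) = 9.3571.
z* = 2.576, so margin of error = 2.576 × 9.3571 = 24.1039.
Difference in means = 334 − 331 = 3.0000.
3.0000 ± 24.1039 → (-21.10, 27.10).

(-21.10, 27.10)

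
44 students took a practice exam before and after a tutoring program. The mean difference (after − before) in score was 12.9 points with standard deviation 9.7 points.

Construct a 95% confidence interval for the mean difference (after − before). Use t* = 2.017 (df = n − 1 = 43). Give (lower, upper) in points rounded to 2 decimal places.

This is a matched-pairs design, so SE = s_d/√n = 9.7/√44 = 1.4623.
Margin = 2.017 × 1.4623 = 2.9495; the interval is 12.9 ± 2.9495 = (9.95, 15.85).

(9.95, 15.85)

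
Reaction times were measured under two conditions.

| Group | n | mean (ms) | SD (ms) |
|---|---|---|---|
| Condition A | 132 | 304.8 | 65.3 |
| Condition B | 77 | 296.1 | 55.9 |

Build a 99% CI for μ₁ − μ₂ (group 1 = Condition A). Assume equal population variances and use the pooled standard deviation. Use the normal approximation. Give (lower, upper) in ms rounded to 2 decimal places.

s_p = √[((n₁−1)s₁² + (n₂−1)s₂²)/(n₁+n₂−2)] = √[(131·65.3² + 76·55.9²)/207] = 62.0145.
SE = 62.0145·√(1/132 + 1/77) = 8.8927.
With z* = 2.576, margin = 2.576 × 8.8927 = 22.9076.
x̄₁ − x̄₂ = 304.8 − 296.1 = 8.7000; interval 8.7000 ± 22.9076 = (-14.21, 31.61).

(-14.21, 31.61)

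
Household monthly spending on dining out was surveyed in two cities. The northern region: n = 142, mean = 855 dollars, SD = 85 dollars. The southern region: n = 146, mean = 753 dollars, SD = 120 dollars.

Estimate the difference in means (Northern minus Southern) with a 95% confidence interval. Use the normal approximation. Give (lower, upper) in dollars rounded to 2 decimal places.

Standard errors of each mean: 85/√142 = 7.1330 and 120/√146 = 9.9313.
SE(x̄₁ − x̄₂) = √(7.1330² + 9.9313²) = 12.2274 for independent samples with unequal variances.
With z* = 1.960, the margin is 1.960 × 12.2274 = 23.9657.
x̄₁ − x̄₂ = 855 − 753 = 102.0000; the interval is 102.0000 ± 23.9657 = (78.03, 125.97).

(78.03, 125.97)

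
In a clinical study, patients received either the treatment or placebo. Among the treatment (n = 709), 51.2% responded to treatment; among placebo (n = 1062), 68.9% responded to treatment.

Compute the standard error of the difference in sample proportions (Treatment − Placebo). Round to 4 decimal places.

0.0235

Each SE is √(p̂(1−p̂)/n): √(0.5120·0.4880/709) = 0.01877 and √(0.6890·0.3110/1062) = 0.01420.
SE(p̂₁ − p̂₂) = √(SE₁² + SE₂²) = √(0.0003523129 + 0.00020164) = 0.02354, since the two samples are independent.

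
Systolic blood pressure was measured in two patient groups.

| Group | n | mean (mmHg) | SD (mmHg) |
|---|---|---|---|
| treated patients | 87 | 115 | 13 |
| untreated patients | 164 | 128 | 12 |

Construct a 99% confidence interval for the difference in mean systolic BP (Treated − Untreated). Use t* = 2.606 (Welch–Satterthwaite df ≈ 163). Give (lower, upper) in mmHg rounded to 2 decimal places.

(-17.38, -8.62)

SE₁ = s₁/√n₁ = 13/√87 = 1.3937; SE₂ = 12/√164 = 0.9370.
Independent samples, unequal variances: SE_diff = √(SE₁² + SE₂²) = √(1.94239969 + 0.877969) = 1.6794.
t* = 2.606, so margin of error = 2.606 × 1.6794 = 4.3765.
Difference in means = 115 − 128 = -13.0000.
-13.0000 ± 4.3765 → (-17.38, -8.62).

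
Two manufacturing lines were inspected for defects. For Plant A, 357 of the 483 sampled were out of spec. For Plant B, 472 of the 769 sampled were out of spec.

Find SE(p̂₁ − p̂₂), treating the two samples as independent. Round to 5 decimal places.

0.02660

Sample proportions: 357/483 = 0.7391, 472/769 = 0.6138.
Each SE is √(p̂(1−p̂)/n): √(0.7391·0.2609/483) = 0.01998 and √(0.6138·0.3862/769) = 0.01756.
SE(p̂₁ − p̂₂) = √(SE₁² + SE₂²) = √(0.0003992004 + 0.0003083536) = 0.02660, since the two samples are independent.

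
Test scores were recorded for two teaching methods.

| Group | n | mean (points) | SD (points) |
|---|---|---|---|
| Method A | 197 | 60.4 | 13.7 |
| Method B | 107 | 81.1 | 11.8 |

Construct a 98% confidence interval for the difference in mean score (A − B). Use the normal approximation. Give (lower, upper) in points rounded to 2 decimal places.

(-24.19, -17.21)

Standard errors of each mean: 13.7/√197 = 0.9761 and 11.8/√107 = 1.1407.
SE(x̄₁ − x̄₂) = √(0.9761² + 1.1407²) = 1.5013 for independent samples with unequal variances.
With z* = 2.326, the margin is 2.326 × 1.5013 = 3.4920.
x̄₁ − x̄₂ = 60.4 − 81.1 = -20.7000; the interval is -20.7000 ± 3.4920 = (-24.19, -17.21).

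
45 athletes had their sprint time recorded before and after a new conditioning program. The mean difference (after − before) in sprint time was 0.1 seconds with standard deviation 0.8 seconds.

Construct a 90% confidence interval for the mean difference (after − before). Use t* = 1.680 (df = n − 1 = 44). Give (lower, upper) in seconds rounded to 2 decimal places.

This is a matched-pairs design, so SE = s_d/√n = 0.8/√45 = 0.1193.
Margin = 1.680 × 0.1193 = 0.2004; the interval is 0.1 ± 0.2004 = (-0.10, 0.30).

(-0.10, 0.30)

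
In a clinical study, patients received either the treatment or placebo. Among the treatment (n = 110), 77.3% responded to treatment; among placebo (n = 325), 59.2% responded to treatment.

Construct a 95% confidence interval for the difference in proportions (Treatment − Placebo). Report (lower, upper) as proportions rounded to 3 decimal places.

Each SE is √(p̂(1−p̂)/n): √(0.7730·0.2270/110) = 0.03994 and √(0.5920·0.4080/325) = 0.02726.
SE(p̂₁ − p̂₂) = √(SE₁² + SE₂²) = √(0.0015952036 + 0.0007431076) = 0.04836, since the two samples are independent.
At 95% confidence z* = 1.960; margin = 1.960 × 0.04836 = 0.09479.
The difference is 0.7730 − 0.5920 = 0.1810, so the interval is 0.1810 ± 0.09479 = (0.086, 0.276).

(0.086, 0.276)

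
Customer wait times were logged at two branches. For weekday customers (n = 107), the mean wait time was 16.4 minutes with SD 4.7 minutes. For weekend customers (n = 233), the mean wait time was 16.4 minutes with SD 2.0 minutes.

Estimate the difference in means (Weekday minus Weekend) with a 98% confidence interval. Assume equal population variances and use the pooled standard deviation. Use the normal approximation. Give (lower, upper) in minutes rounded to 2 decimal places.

Pooled variance s_p² = [106·4.7² + 232·2.0²] / (107+233−2) = 9.6732, so s_p = 3.1102.
SE_diff = s_p·√(1/n₁ + 1/n₂) = 3.1102·√(1/107 + 1/233) = 0.3632.
z* = 2.326; margin = 2.326 × 0.3632 = 0.8448.
Difference = 16.4 − 16.4 = 0.0000.
0.0000 ± 0.8448 → (-0.84, 0.84).

(-0.84, 0.84)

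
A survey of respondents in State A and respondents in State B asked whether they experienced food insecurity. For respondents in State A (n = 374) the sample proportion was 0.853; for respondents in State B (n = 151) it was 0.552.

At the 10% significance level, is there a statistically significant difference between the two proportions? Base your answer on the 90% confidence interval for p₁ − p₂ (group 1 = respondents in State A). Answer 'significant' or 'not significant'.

The two standard errors are √(0.8530×0.1470/374) = 0.01831 and √(0.5520×0.4480/151) = 0.04047.
Because the samples are independent, SE_diff = √(0.01831² + 0.04047²) = 0.04442.
Using z* = 1.645 for 90%, ME = 1.645 × 0.04442 = 0.07307.
p̂₁ − p̂₂ = 0.3010; interval 0.3010 ± 0.07307 gives (0.22793, 0.37407).
The interval (0.22793, 0.37407) does not contain 0, so the difference is significant.

significant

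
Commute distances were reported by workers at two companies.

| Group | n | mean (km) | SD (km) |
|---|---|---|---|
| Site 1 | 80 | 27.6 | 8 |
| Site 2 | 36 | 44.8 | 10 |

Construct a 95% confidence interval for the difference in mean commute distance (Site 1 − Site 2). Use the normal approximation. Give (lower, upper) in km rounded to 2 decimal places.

Standard errors of each mean: 8/√80 = 0.8944 and 10/√36 = 1.6667.
SE(x̄₁ − x̄₂) = √(0.8944² + 1.6667²) = 1.8915 for independent samples with unequal variances.
With z* = 1.960, the margin is 1.960 × 1.8915 = 3.7073.
x̄₁ − x̄₂ = 27.6 − 44.8 = -17.2000; the interval is -17.2000 ± 3.7073 = (-20.91, -13.49).

(-20.91, -13.49)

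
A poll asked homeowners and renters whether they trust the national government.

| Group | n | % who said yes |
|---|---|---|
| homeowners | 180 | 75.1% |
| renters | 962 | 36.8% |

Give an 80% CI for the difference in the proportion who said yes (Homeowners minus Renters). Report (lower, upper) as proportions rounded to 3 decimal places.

(0.337, 0.429)

SE₁ = √(p̂₁(1−p̂₁)/n₁) = √(0.7510·0.2490/180) = 0.03223; SE₂ = √(0.3680·0.6320/962) = 0.01555.
Independent samples: SE of the difference = √(SE₁² + SE₂²) = √(0.0010387729 + 0.0002418025) = 0.03579.
z* for 80% confidence is 1.282, so the margin of error is 1.282 × 0.03579 = 0.04588.
Point estimate p̂₁ − p̂₂ = 0.7510 − 0.3680 = 0.3830.
0.3830 ± 0.04588 → (0.337, 0.429).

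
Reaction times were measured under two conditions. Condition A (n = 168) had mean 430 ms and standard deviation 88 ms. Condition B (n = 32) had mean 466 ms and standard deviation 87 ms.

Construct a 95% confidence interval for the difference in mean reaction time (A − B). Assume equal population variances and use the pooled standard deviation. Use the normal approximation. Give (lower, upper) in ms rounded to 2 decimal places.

(-69.21, -2.79)

Pooled variance s_p² = [167·88² + 31·87²] / (168+32−2) = 7716.6010, so s_p = 87.8442.
SE_diff = s_p·√(1/n₁ + 1/n₂) = 87.8442·√(1/168 + 1/32) = 16.9433.
z* = 1.960; margin = 1.960 × 16.9433 = 33.2089.
Difference = 430 − 466 = -36.0000.
-36.0000 ± 33.2089 → (-69.21, -2.79).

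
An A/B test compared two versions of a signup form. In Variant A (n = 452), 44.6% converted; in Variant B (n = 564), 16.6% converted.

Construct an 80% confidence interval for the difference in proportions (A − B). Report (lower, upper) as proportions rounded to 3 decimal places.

Each SE is √(p̂(1−p̂)/n): √(0.4460·0.5540/452) = 0.02338 and √(0.1660·0.8340/564) = 0.01567.
SE(p̂₁ − p̂₂) = √(SE₁² + SE₂²) = √(0.0005466244 + 0.0002455489) = 0.02815, since the two samples are independent.
At 80% confidence z* = 1.282; margin = 1.282 × 0.02815 = 0.03609.
The difference is 0.4460 − 0.1660 = 0.2800, so the interval is 0.2800 ± 0.03609 = (0.244, 0.316).

(0.244, 0.316)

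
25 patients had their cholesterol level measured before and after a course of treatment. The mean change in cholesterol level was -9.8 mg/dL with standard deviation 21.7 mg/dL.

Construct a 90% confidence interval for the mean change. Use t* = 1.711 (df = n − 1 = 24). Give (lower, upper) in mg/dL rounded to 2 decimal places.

(-17.23, -2.37)

This is a matched-pairs design, so SE = s_d/√n = 21.7/√25 = 4.3400.
Margin = 1.711 × 4.3400 = 7.4257; the interval is -9.8 ± 7.4257 = (-17.23, -2.37).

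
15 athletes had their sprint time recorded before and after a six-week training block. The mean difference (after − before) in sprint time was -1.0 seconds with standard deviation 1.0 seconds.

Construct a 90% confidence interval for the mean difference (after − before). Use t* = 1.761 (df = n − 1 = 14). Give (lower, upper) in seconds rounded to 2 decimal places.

(-1.45, -0.55)

This is a matched-pairs design, so SE = s_d/√n = 1.0/√15 = 0.2582.
Margin = 1.761 × 0.2582 = 0.4547; the interval is -1.0 ± 0.4547 = (-1.45, -0.55).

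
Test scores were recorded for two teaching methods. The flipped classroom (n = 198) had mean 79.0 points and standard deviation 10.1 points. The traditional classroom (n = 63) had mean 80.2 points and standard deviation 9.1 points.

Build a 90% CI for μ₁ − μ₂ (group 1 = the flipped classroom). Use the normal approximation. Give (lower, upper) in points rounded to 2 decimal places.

(-3.43, 1.03)

Per-group SEs: s₁/√n₁ = 10.1/√198 = 0.7178, s₂/√n₂ = 9.1/√63 = 1.1465.
Unpooled SE of the difference: √(0.51523684 + 1.31446225) = 1.3527.
Margin of error = z* · SE = 1.645 × 1.3527 = 2.2252.
x̄₁ − x̄₂ = 79.0 − 80.2 = -1.2000.
CI: -1.2000 ± 2.2252 = (-3.43, 1.03).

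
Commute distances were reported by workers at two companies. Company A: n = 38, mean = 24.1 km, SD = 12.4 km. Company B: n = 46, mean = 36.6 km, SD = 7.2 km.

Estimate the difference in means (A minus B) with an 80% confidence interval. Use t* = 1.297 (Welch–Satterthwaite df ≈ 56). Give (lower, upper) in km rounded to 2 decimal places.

Per-group SEs: s₁/√n₁ = 12.4/√38 = 2.0115, s₂/√n₂ = 7.2/√46 = 1.0616.
Unpooled SE of the difference: √(4.04613225 + 1.12699456) = 2.2745.
Margin of error = t* · SE = 1.297 × 2.2745 = 2.9500.
x̄₁ − x̄₂ = 24.1 − 36.6 = -12.5000.
CI: -12.5000 ± 2.9500 = (-15.45, -9.55).

(-15.45, -9.55)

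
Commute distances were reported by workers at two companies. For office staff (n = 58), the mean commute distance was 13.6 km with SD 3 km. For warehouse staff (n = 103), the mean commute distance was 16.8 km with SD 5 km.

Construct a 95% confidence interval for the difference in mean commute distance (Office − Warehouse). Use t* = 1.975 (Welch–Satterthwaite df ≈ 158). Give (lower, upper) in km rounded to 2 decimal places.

(-4.45, -1.95)

SE₁ = s₁/√n₁ = 3/√58 = 0.3939; SE₂ = 5/√103 = 0.4927.
Independent samples, unequal variances: SE_diff = √(SE₁² + SE₂²) = √(0.15515721 + 0.24275329) = 0.6308.
t* = 1.975, so margin of error = 1.975 × 0.6308 = 1.2458.
Difference in means = 13.6 − 16.8 = -3.2000.
-3.2000 ± 1.2458 → (-4.45, -1.95).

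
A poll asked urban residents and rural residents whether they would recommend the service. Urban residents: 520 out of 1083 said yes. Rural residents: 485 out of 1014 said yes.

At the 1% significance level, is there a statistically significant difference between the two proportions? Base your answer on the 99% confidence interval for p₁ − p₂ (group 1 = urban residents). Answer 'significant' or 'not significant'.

p̂₁ = 520/1083 = 0.4801 and p̂₂ = 485/1014 = 0.4783.
SE₁ = √(p̂₁(1−p̂₁)/n₁) = √(0.4801·0.5199/1083) = 0.01518; SE₂ = √(0.4783·0.5217/1014) = 0.01569.
Independent samples: SE of the difference = √(SE₁² + SE₂²) = √(0.0002304324 + 0.0002461761) = 0.02183.
z* for 99% confidence is 2.576, so the margin of error is 2.576 × 0.02183 = 0.05623.
Point estimate p̂₁ − p̂₂ = 0.4801 − 0.4783 = 0.0018.
0.0018 ± 0.05623 → (-0.05443, 0.05803).
The interval (-0.05443, 0.05803) contains 0, so the difference is not significant.

not significant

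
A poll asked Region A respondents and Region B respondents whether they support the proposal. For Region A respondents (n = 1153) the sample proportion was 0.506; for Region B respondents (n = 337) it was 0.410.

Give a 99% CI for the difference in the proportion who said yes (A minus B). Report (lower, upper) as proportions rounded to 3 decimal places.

SE₁ = √(p̂₁(1−p̂₁)/n₁) = √(0.5060·0.4940/1153) = 0.01472; SE₂ = √(0.4100·0.5900/337) = 0.02679.
Independent samples: SE of the difference = √(SE₁² + SE₂²) = √(0.0002166784 + 0.0007177041) = 0.03057.
z* for 99% confidence is 2.576, so the margin of error is 2.576 × 0.03057 = 0.07875.
Point estimate p̂₁ − p̂₂ = 0.5060 − 0.4100 = 0.0960.
0.0960 ± 0.07875 → (0.017, 0.175).

(0.017, 0.175)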